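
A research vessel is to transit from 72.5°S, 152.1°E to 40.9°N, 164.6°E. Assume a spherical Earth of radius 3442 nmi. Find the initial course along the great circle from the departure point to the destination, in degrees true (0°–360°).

θ = atan2( sin Δλ·cos φ₂ ,  cos φ₁ sin φ₂ − sin φ₁ cos φ₂ cos Δλ )
  = atan2(+0.1636, +0.9007) = 10.29°

10.3°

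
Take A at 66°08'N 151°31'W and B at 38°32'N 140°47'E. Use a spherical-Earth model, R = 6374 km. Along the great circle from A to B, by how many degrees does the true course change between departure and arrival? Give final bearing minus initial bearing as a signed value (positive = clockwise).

Initial bearing θ₁ = atan2(sin Δλ cos φ₂, cos φ₁ sin φ₂ − sin φ₁ cos φ₂ cos Δλ) = 268.47°
Final bearing θ₂ = (initial bearing from the destination back to the start) + 180° = 211.13°
Δθ = θ₂ − θ₁ = -57.3°

-57.3°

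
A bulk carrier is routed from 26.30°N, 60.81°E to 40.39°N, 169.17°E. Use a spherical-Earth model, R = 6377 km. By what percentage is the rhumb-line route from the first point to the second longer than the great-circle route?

Great circle: σ = 1.4987 rad → d_gc = Rσ = 9557.2 km
Rhumb: Δφ = +0.2459, Δλ = +1.8912, Δψ = +0.2958, q = Δφ/Δψ = 0.8314 → d_rh = R√(Δφ²+q²Δλ²) = 10149.3 km
Excess = (10149.3 − 9557.2) / 9557.2 = 592.1 / 9557.2 = 6.20% ≈ 6.2%

6.2%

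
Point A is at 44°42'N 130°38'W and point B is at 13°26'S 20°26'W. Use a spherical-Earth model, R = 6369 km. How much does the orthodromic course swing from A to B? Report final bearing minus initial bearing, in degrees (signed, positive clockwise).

+47.7°

At departure: θ₁ = atan2(sin Δλ cos φ₂, cos φ₁ sin φ₂ − sin φ₁ cos φ₂ cos Δλ) = 85.55°
At arrival: θ₂ = atan2(sin Δλ cos φ₁, −cos φ₂ sin φ₁ + sin φ₂ cos φ₁ cos Δλ) = 133.23°
Δθ = θ₂ − θ₁ = +47.7°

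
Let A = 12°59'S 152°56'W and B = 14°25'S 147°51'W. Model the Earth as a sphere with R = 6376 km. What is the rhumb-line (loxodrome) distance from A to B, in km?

Δψ = ln[tan(π/4+φ₂/2)/tan(π/4+φ₁/2)] = -0.0257;  Δφ = -0.0250 rad,  Δλ = +0.0887 rad
q = Δφ/Δψ = 0.9715
d = R·√(Δφ² + q²Δλ²) = 6376·0.08975 = 572 km

572 km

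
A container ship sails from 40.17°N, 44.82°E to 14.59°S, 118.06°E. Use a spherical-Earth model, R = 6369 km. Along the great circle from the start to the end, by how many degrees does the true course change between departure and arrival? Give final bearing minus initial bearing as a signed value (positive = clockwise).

+21.0°

At departure: θ₁ = atan2(sin Δλ cos φ₂, cos φ₁ sin φ₂ − sin φ₁ cos φ₂ cos Δλ) = 111.90°
At arrival: θ₂ = atan2(sin Δλ cos φ₁, −cos φ₂ sin φ₁ + sin φ₂ cos φ₁ cos Δλ) = 132.89°
Δθ = θ₂ − θ₁ = +21.0°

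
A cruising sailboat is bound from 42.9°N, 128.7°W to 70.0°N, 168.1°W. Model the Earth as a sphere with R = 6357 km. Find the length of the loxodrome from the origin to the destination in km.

3776 km

Rhumb course C = atan2(Δλ, Δψ) with Δψ = ln[tan(π/4+φ₂/2)/tan(π/4+φ₁/2)] = +0.9050, Δλ = -0.6877 → C = 322.77°
d = R·|Δφ| / |cos C| = 6357·0.47298 / 0.79621 = 3776 km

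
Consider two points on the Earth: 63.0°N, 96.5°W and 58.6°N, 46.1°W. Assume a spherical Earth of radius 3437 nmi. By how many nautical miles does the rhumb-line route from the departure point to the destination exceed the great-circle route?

Great circle: cos σ = sin φ₁ sin φ₂ + cos φ₁ cos φ₂ cos Δλ,  σ = 0.4244 rad → d_gc = 1458.6 nmi
Rhumb line: Δψ = -0.1577, q = Δφ/Δψ = 0.4870, d_rh = R√(Δφ²+q²Δλ²) = 1495.8 nmi
Excess = 1495.8 − 1458.6 = 37.2 ≈ 37 nmi

37 nmi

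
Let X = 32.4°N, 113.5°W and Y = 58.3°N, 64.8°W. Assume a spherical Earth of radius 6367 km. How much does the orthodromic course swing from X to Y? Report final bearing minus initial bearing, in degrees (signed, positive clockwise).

At departure: θ₁ = atan2(sin Δλ cos φ₂, cos φ₁ sin φ₂ − sin φ₁ cos φ₂ cos Δλ) = 36.55°
At arrival: θ₂ = atan2(sin Δλ cos φ₁, −cos φ₂ sin φ₁ + sin φ₂ cos φ₁ cos Δλ) = 73.11°
Δθ = θ₂ − θ₁ = +36.6°

+36.6°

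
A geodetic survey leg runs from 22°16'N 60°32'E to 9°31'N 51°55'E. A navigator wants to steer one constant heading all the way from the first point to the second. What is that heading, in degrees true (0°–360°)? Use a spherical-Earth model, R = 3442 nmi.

Meridional parts: M(φ₁)=+0.3988, M(φ₂)=+0.1669 → ΔM = -0.2319;  Δλ = -0.1504 rad
tan C = Δλ / ΔM = +0.6484 → C = 212.96°

213.0°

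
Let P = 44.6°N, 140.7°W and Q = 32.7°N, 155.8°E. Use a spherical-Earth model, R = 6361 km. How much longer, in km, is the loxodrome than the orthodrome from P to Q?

121 km

Great circle: cos σ = sin φ₁ sin φ₂ + cos φ₁ cos φ₂ cos Δλ,  σ = 0.8676 rad → d_gc = 5518.6 km
Rhumb line: Δψ = -0.2670, q = Δφ/Δψ = 0.7778, d_rh = R√(Δφ²+q²Δλ²) = 5640.0 km
Excess = 5640.0 − 5518.6 = 121.4 ≈ 121 km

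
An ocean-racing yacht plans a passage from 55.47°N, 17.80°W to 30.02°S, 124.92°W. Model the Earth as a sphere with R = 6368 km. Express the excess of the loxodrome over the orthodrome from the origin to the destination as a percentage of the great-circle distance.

2.0%

Great circle: σ = 2.1611 rad → d_gc = Rσ = 13762.1 km
Rhumb: Δφ = -1.4921, Δλ = -1.8696, Δψ = -1.7183, q = Δφ/Δψ = 0.8683 → d_rh = R√(Δφ²+q²Δλ²) = 14041.2 km
Excess = (14041.2 − 13762.1) / 13762.1 = 279.1 / 13762.1 = 2.03% ≈ 2.0%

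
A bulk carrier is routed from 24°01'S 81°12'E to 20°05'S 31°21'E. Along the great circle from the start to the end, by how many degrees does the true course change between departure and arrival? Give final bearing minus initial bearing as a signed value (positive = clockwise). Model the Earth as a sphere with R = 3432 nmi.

+19.8°

At departure: θ₁ = atan2(sin Δλ cos φ₂, cos φ₁ sin φ₂ − sin φ₁ cos φ₂ cos Δλ) = 264.65°
At arrival: θ₂ = atan2(sin Δλ cos φ₁, −cos φ₂ sin φ₁ + sin φ₂ cos φ₁ cos Δλ) = 284.46°
Δθ = θ₂ − θ₁ = +19.8°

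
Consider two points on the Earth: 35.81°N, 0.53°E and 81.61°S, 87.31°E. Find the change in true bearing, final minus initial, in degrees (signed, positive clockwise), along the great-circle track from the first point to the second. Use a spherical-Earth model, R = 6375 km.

-70.6°

At departure: θ₁ = atan2(sin Δλ cos φ₂, cos φ₁ sin φ₂ − sin φ₁ cos φ₂ cos Δλ) = 169.77°
At arrival: θ₂ = atan2(sin Δλ cos φ₁, −cos φ₂ sin φ₁ + sin φ₂ cos φ₁ cos Δλ) = 99.15°
Δθ = θ₂ − θ₁ = -70.6°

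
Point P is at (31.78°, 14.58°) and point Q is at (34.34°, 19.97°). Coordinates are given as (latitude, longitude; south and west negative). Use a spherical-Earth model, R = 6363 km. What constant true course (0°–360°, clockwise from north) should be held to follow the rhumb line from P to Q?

Δψ = ln[tan(π/4+φ₂/2)/tan(π/4+φ₁/2)] = +0.0533
Δλ = +0.0941 rad (taken the short way round)
course = atan2(Δλ, Δψ) = 60.46°

60.5°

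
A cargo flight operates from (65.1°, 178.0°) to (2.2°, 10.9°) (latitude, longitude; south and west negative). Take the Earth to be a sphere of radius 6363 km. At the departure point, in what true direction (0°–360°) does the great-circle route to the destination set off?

346.1°

θ = atan2( sin Δλ·cos φ₂ ,  cos φ₁ sin φ₂ − sin φ₁ cos φ₂ cos Δλ )
  = atan2(-0.2231, +0.8997) = 346.07°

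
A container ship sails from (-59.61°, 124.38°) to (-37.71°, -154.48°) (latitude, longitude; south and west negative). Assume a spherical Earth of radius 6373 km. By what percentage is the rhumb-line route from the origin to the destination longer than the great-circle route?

5.4%

Great circle: σ = 0.9406 rad → d_gc = Rσ = 5994.8 km
Rhumb: Δφ = +0.3822, Δλ = +1.4162, Δψ = +0.5918, q = Δφ/Δψ = 0.6458 → d_rh = R√(Δφ²+q²Δλ²) = 6317.2 km
Excess = (6317.2 − 5994.8) / 5994.8 = 322.4 / 5994.8 = 5.38% ≈ 5.4%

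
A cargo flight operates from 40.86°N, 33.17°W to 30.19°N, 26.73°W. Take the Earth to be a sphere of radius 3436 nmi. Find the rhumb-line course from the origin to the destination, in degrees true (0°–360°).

Meridional parts: M(φ₁)=+0.7826, M(φ₂)=+0.5531 → ΔM = -0.2295;  Δλ = +0.1124 rad
tan C = Δλ / ΔM = -0.4898 → C = 153.91°

153.9°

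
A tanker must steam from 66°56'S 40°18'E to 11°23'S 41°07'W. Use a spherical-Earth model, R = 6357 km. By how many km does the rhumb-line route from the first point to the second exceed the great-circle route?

Great circle: cos σ = sin φ₁ sin φ₂ + cos φ₁ cos φ₂ cos Δλ,  σ = 1.3295 rad → d_gc = 8451.9 km
Rhumb line: Δψ = +1.3894, q = Δφ/Δψ = 0.6978, d_rh = R√(Δφ²+q²Δλ²) = 8816.0 km
Excess = 8816.0 − 8451.9 = 364.1 ≈ 364 km

364 km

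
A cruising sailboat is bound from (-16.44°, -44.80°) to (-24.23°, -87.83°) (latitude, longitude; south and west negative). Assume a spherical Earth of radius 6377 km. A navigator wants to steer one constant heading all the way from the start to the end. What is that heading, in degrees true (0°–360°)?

Meridional parts: M(φ₁)=-0.2910, M(φ₂)=-0.4361 → ΔM = -0.1451;  Δλ = -0.7510 rad
tan C = Δλ / ΔM = +5.1744 → C = 259.06°

259.1°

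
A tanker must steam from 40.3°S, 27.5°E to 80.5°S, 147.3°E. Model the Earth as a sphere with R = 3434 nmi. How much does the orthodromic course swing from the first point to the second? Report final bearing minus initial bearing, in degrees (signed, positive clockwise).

At departure: θ₁ = atan2(sin Δλ cos φ₂, cos φ₁ sin φ₂ − sin φ₁ cos φ₂ cos Δλ) = 169.91°
At arrival: θ₂ = atan2(sin Δλ cos φ₁, −cos φ₂ sin φ₁ + sin φ₂ cos φ₁ cos Δλ) = 54.01°
Δθ = θ₂ − θ₁ = -115.9°

-115.9°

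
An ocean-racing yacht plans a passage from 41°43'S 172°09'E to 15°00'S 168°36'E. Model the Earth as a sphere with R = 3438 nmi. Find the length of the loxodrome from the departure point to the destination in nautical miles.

1614 nmi

Rhumb course C = atan2(Δλ, Δψ) with Δψ = ln[tan(π/4+φ₂/2)/tan(π/4+φ₁/2)] = +0.5377, Δλ = -0.0620 → C = 353.43°
d = R·|Δφ| / |cos C| = 3438·0.46629 / 0.99343 = 1614 nmi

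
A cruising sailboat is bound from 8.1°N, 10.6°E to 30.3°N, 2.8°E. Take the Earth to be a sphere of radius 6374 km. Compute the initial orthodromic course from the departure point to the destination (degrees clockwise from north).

θ = atan2( sin Δλ·cos φ₂ ,  cos φ₁ sin φ₂ − sin φ₁ cos φ₂ cos Δλ )
  = atan2(-0.1172, +0.3790) = 342.82°

342.8°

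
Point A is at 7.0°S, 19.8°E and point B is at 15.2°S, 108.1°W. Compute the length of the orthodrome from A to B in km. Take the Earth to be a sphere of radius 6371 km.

cos σ = sin φ₁ sin φ₂ + cos φ₁ cos φ₂ cos Δλ
      = sin(-7.00°)sin(-15.20°) + cos(-7.00°)cos(-15.20°)cos(-127.90°) = -0.5564
σ = 123.809° → d = Rσ = 6371·2.16087 = 13767 km

13767 km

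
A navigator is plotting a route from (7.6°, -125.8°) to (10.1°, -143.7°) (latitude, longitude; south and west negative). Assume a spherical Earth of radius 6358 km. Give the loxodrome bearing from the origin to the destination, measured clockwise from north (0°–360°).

Meridional parts: M(φ₁)=+0.1330, M(φ₂)=+0.1772 → ΔM = +0.0442;  Δλ = -0.3124 rad
tan C = Δλ / ΔM = -7.0742 → C = 278.05°

278.0°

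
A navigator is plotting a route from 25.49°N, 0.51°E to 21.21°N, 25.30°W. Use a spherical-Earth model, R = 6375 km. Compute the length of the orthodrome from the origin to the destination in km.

cos σ = sin φ₁ sin φ₂ + cos φ₁ cos φ₂ cos Δλ
      = sin(25.49°)sin(21.21°) + cos(25.49°)cos(21.21°)cos(-25.81°) = 0.9133
σ = 24.040° → d = Rσ = 6375·0.41957 = 2675 km

2675 km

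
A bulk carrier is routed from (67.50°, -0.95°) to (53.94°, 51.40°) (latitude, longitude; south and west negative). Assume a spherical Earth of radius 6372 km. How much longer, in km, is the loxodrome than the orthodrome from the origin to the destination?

Great circle: cos σ = sin φ₁ sin φ₂ + cos φ₁ cos φ₂ cos Δλ,  σ = 0.4855 rad → d_gc = 3093.3 km
Rhumb line: Δψ = -0.4925, q = Δφ/Δψ = 0.4805, d_rh = R√(Δφ²+q²Δλ²) = 3178.3 km
Excess = 3178.3 − 3093.3 = 85.0 ≈ 85 km

85 km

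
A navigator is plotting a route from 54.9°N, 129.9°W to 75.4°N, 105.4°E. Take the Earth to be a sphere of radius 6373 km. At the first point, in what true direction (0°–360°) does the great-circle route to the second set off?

342.9°

θ = atan2( sin Δλ·cos φ₂ ,  cos φ₁ sin φ₂ − sin φ₁ cos φ₂ cos Δλ )
  = atan2(-0.2072, +0.6738) = 342.90°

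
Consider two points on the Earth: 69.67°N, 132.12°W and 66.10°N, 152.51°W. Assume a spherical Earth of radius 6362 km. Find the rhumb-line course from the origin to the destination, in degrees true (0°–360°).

245.0°

Δψ = ln[tan(π/4+φ₂/2)/tan(π/4+φ₁/2)] = -0.1659
Δλ = -0.3559 rad (taken the short way round)
course = atan2(Δλ, Δψ) = 245.01°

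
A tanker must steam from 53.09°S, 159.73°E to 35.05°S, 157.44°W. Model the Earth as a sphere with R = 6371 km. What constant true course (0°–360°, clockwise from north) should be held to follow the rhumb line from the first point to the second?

59.3°

Meridional parts: M(φ₁)=-1.0974, M(φ₂)=-0.6539 → ΔM = +0.4435;  Δλ = +0.7475 rad
tan C = Δλ / ΔM = +1.6853 → C = 59.32°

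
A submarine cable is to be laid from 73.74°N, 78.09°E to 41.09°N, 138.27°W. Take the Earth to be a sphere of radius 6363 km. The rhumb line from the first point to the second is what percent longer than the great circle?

Great circle: σ = 1.0917 rad → d_gc = Rσ = 6946.2 km
Rhumb: Δφ = -0.5699, Δλ = +2.5070, Δψ = -1.1580, q = Δφ/Δψ = 0.4921 → d_rh = R√(Δφ²+q²Δλ²) = 8647.1 km
Excess = (8647.1 − 6946.2) / 6946.2 = 1700.9 / 6946.2 = 24.49% ≈ 24.5%

24.5%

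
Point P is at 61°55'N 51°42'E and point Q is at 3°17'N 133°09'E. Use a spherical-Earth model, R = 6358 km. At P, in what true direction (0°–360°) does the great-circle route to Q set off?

96.0°

θ = atan2( sin Δλ·cos φ₂ ,  cos φ₁ sin φ₂ − sin φ₁ cos φ₂ cos Δλ )
  = atan2(+0.9873, -0.1040) = 96.01°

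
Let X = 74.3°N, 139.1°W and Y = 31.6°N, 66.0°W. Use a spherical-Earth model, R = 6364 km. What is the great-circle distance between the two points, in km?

6126 km

Haversine: a = sin²(Δφ/2)+cos φ₁ cos φ₂ sin²(Δλ/2) = 0.21428;  σ = 2·atan2(√a,√(1−a))
σ = 55.149° → d = Rσ = 6364·0.96254 = 6126 km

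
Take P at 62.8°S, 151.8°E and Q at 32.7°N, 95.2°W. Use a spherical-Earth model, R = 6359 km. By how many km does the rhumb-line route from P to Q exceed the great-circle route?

471 km

Great circle: cos σ = sin φ₁ sin φ₂ + cos φ₁ cos φ₂ cos Δλ,  σ = 2.2534 rad → d_gc = 14329.2 km
Rhumb line: Δψ = +2.0236, q = Δφ/Δψ = 0.8237, d_rh = R√(Δφ²+q²Δλ²) = 14800.3 km
Excess = 14800.3 − 14329.2 = 471.1 ≈ 471 km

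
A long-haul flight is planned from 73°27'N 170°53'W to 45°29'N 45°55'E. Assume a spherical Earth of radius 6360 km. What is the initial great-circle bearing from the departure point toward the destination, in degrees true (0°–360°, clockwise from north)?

330.5°

θ = atan2( sin Δλ·cos φ₂ ,  cos φ₁ sin φ₂ − sin φ₁ cos φ₂ cos Δλ )
  = atan2(-0.4200, +0.7413) = 330.46°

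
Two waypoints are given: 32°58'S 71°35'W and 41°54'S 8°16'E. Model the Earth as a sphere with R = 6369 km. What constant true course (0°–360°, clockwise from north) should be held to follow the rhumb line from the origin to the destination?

Meridional parts: M(φ₁)=-0.6100, M(φ₂)=-0.8068 → ΔM = -0.1968;  Δλ = +1.3936 rad
tan C = Δλ / ΔM = -7.0820 → C = 98.04°

98.0°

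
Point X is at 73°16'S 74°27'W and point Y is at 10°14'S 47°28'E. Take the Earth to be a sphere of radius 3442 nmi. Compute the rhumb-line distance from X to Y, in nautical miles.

5988 nmi

Δψ = ln[tan(π/4+φ₂/2)/tan(π/4+φ₁/2)] = +1.7373;  Δφ = +1.1001 rad,  Δλ = +2.1278 rad
q = Δφ/Δψ = 0.6333
d = R·√(Δφ² + q²Δλ²) = 3442·1.73954 = 5988 nmi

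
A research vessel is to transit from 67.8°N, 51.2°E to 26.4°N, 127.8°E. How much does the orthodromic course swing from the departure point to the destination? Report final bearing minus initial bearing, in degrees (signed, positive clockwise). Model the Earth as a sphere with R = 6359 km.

Initial bearing θ₁ = atan2(sin Δλ cos φ₂, cos φ₁ sin φ₂ − sin φ₁ cos φ₂ cos Δλ) = 91.59°
Final bearing θ₂ = (initial bearing from the destination back to the start) + 180° = 155.06°
Δθ = θ₂ − θ₁ = +63.5°

+63.5°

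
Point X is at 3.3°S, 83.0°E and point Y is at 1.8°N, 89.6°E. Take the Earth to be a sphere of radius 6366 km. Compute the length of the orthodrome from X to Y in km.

cos σ = sin φ₁ sin φ₂ + cos φ₁ cos φ₂ cos Δλ
      = sin(-3.30°)sin(1.80°) + cos(-3.30°)cos(1.80°)cos(6.60°) = 0.9894
σ = 8.339° → d = Rσ = 6366·0.14554 = 926 km

926 km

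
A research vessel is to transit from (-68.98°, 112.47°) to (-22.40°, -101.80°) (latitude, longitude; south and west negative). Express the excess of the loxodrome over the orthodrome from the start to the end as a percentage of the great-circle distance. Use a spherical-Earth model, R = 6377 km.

21.2%

Great circle: σ = 1.4890 rad → d_gc = Rσ = 9495.7 km
Rhumb: Δφ = +0.8130, Δλ = +2.5435, Δψ = +1.2833, q = Δφ/Δψ = 0.6335 → d_rh = R√(Δφ²+q²Δλ²) = 11509.1 km
Excess = (11509.1 − 9495.7) / 9495.7 = 2013.4 / 9495.7 = 21.20% ≈ 21.2%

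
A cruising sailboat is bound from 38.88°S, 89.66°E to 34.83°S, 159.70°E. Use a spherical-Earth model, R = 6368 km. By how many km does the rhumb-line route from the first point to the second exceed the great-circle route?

Great circle: cos σ = sin φ₁ sin φ₂ + cos φ₁ cos φ₂ cos Δλ,  σ = 0.9562 rad → d_gc = 6089.0 km
Rhumb line: Δψ = +0.0884, q = Δφ/Δψ = 0.7998, d_rh = R√(Δφ²+q²Δλ²) = 6242.2 km
Excess = 6242.2 − 6089.0 = 153.2 ≈ 153 km

153 km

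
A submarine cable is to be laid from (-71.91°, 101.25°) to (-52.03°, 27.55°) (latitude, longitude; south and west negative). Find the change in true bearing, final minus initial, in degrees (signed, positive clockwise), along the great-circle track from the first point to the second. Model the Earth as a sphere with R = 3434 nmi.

+67.8°

Initial bearing θ₁ = atan2(sin Δλ cos φ₂, cos φ₁ sin φ₂ − sin φ₁ cos φ₂ cos Δλ) = 262.22°
Final bearing θ₂ = (initial bearing from the destination back to the start) + 180° = 330.00°
Δθ = θ₂ − θ₁ = +67.8°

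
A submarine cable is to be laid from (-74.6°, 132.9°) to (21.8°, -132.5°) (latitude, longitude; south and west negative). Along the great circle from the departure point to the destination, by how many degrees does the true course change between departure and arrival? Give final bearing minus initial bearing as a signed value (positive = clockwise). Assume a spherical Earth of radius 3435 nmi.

Initial bearing θ₁ = atan2(sin Δλ cos φ₂, cos φ₁ sin φ₂ − sin φ₁ cos φ₂ cos Δλ) = 88.34°
Final bearing θ₂ = (initial bearing from the destination back to the start) + 180° = 16.61°
Δθ = θ₂ − θ₁ = -71.7°

-71.7°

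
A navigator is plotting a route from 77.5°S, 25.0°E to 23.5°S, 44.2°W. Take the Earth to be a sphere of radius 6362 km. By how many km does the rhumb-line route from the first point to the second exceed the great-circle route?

280 km

Great circle: cos σ = sin φ₁ sin φ₂ + cos φ₁ cos φ₂ cos Δλ,  σ = 1.0930 rad → d_gc = 6954.0 km
Rhumb line: Δψ = +1.7895, q = Δφ/Δψ = 0.5267, d_rh = R√(Δφ²+q²Δλ²) = 7233.9 km
Excess = 7233.9 − 6954.0 = 279.9 ≈ 280 km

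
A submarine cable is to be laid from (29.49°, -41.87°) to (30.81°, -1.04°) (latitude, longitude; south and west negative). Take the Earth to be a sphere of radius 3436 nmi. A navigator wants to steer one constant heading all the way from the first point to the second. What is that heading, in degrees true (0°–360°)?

87.9°

Meridional parts: M(φ₁)=+0.5391, M(φ₂)=+0.5657 → ΔM = +0.0266;  Δλ = +0.7126 rad
tan C = Δλ / ΔM = +26.7462 → C = 87.86°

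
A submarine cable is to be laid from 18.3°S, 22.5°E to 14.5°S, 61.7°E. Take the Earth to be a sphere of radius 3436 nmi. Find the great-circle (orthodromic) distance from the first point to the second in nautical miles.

2262 nmi

Haversine: a = sin²(Δφ/2)+cos φ₁ cos φ₂ sin²(Δλ/2) = 0.10453;  σ = 2·atan2(√a,√(1−a))
σ = 37.727° → d = Rσ = 3436·0.65846 = 2262 nmi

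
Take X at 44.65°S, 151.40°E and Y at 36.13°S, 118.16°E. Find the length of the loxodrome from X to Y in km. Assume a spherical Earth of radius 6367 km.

Rhumb course C = atan2(Δλ, Δψ) with Δψ = ln[tan(π/4+φ₂/2)/tan(π/4+φ₁/2)] = +0.1957, Δλ = -0.5801 → C = 288.64°
d = R·|Δφ| / |cos C| = 6367·0.14870 / 0.31960 = 2962 km

2962 km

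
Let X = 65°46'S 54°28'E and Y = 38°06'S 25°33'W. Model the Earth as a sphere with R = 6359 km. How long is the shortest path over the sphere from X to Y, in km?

5747 km

cos σ = sin φ₁ sin φ₂ + cos φ₁ cos φ₂ cos Δλ
      = sin(-65.77°)sin(-38.10°) + cos(-65.77°)cos(-38.10°)cos(-80.02°) = 0.6187
σ = 51.782° → d = Rσ = 6359·0.90376 = 5747 km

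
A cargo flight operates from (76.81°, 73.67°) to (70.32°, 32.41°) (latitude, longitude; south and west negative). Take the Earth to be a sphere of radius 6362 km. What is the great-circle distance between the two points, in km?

Haversine: a = sin²(Δφ/2)+cos φ₁ cos φ₂ sin²(Δλ/2) = 0.01274;  σ = 2·atan2(√a,√(1−a))
σ = 12.963° → d = Rσ = 6362·0.22626 = 1439 km

1439 km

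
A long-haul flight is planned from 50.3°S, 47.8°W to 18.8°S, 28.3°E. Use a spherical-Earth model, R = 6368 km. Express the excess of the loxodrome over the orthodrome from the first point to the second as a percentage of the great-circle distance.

Great circle: σ = 1.1667 rad → d_gc = Rσ = 7429.4 km
Rhumb: Δφ = +0.5498, Δλ = +1.3282, Δψ = +0.6847, q = Δφ/Δψ = 0.8030 → d_rh = R√(Δφ²+q²Δλ²) = 7640.8 km
Excess = (7640.8 − 7429.4) / 7429.4 = 211.4 / 7429.4 = 2.845% ≈ 2.8%

2.8%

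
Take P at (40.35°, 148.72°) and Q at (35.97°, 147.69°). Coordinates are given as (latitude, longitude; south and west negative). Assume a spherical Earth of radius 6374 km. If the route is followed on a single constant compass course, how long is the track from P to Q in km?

Δψ = ln[tan(π/4+φ₂/2)/tan(π/4+φ₁/2)] = -0.0973;  Δφ = -0.0764 rad,  Δλ = -0.0180 rad
q = Δφ/Δψ = 0.7859
d = R·√(Δφ² + q²Δλ²) = 6374·0.07774 = 496 km

496 km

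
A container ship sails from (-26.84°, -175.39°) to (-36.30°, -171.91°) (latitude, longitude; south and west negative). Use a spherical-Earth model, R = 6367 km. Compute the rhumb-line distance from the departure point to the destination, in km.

1101 km

Δψ = ln[tan(π/4+φ₂/2)/tan(π/4+φ₁/2)] = -0.1942;  Δφ = -0.1651 rad,  Δλ = +0.0607 rad
q = Δφ/Δψ = 0.8503
d = R·√(Δφ² + q²Δλ²) = 6367·0.17300 = 1101 km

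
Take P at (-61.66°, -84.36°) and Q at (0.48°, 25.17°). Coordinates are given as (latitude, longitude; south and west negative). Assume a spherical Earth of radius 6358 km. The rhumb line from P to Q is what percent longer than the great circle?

6.4%

Great circle: σ = 1.7376 rad → d_gc = Rσ = 11047.9 km
Rhumb: Δφ = +1.0845, Δλ = +1.9117, Δψ = +1.3848, q = Δφ/Δψ = 0.7832 → d_rh = R√(Δφ²+q²Δλ²) = 11754.2 km
Excess = (11754.2 − 11047.9) / 11047.9 = 706.3 / 11047.9 = 6.39% ≈ 6.4%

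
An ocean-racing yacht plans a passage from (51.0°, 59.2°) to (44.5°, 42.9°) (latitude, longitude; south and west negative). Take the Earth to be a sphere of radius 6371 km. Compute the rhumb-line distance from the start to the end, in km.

Rhumb course C = atan2(Δλ, Δψ) with Δψ = ln[tan(π/4+φ₂/2)/tan(π/4+φ₁/2)] = -0.1690, Δλ = -0.2845 → C = 239.28°
d = R·|Δφ| / |cos C| = 6371·0.11345 / 0.51081 = 1415 km

1415 km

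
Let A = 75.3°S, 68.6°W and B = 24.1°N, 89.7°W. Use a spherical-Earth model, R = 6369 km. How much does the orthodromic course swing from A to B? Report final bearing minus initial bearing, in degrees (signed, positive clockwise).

Initial bearing θ₁ = atan2(sin Δλ cos φ₂, cos φ₁ sin φ₂ − sin φ₁ cos φ₂ cos Δλ) = 340.49°
Final bearing θ₂ = (initial bearing from the destination back to the start) + 180° = 354.67°
Δθ = θ₂ − θ₁ = +14.2°

+14.2°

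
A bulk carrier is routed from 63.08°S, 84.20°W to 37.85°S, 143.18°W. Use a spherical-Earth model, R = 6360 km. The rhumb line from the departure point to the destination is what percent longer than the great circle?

2.8%

Great circle: σ = 0.7505 rad → d_gc = Rσ = 4773.3 km
Rhumb: Δφ = +0.4403, Δλ = -1.0294, Δψ = +0.7152, q = Δφ/Δψ = 0.6157 → d_rh = R√(Δφ²+q²Δλ²) = 4908.4 km
Excess = (4908.4 − 4773.3) / 4773.3 = 135.1 / 4773.3 = 2.83% ≈ 2.8%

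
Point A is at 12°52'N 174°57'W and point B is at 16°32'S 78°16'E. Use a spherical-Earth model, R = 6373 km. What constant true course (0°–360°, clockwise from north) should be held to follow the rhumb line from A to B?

254.4°

Meridional parts: M(φ₁)=+0.2265, M(φ₂)=-0.2927 → ΔM = -0.5191;  Δλ = -1.8637 rad
tan C = Δλ / ΔM = +3.5901 → C = 254.44°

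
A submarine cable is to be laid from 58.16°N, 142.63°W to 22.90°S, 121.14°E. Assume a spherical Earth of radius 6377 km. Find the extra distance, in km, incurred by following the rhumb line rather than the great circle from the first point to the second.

Great circle: cos σ = sin φ₁ sin φ₂ + cos φ₁ cos φ₂ cos Δλ,  σ = 1.9642 rad → d_gc = 12525.5 km
Rhumb line: Δψ = -1.6652, q = Δφ/Δψ = 0.8496, d_rh = R√(Δφ²+q²Δλ²) = 12813.9 km
Excess = 12813.9 − 12525.5 = 288.4 ≈ 288 km

288 km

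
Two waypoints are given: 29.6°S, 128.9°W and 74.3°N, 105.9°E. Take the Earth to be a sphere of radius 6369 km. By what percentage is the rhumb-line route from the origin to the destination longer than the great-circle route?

7.7%

Great circle: σ = 2.2283 rad → d_gc = Rσ = 14192.0 km
Rhumb: Δφ = +1.8134, Δλ = -2.1852, Δψ = +2.5227, q = Δφ/Δψ = 0.7188 → d_rh = R√(Δφ²+q²Δλ²) = 15279.9 km
Excess = (15279.9 − 14192.0) / 14192.0 = 1087.9 / 14192.0 = 7.67% ≈ 7.7%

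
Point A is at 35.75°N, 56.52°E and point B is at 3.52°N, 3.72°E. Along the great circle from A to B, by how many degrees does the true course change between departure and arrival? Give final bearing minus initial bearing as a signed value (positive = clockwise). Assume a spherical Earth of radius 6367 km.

-19.7°

At departure: θ₁ = atan2(sin Δλ cos φ₂, cos φ₁ sin φ₂ − sin φ₁ cos φ₂ cos Δλ) = 249.15°
At arrival: θ₂ = atan2(sin Δλ cos φ₁, −cos φ₂ sin φ₁ + sin φ₂ cos φ₁ cos Δλ) = 229.45°
Δθ = θ₂ − θ₁ = -19.7°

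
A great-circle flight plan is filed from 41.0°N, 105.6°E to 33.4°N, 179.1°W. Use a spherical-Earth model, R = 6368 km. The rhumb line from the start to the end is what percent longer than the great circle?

Great circle: σ = 1.0227 rad → d_gc = Rσ = 6512.8 km
Rhumb: Δφ = -0.1326, Δλ = +1.3142, Δψ = -0.1668, q = Δφ/Δψ = 0.7953 → d_rh = R√(Δφ²+q²Δλ²) = 6709.0 km
Excess = (6709.0 − 6512.8) / 6512.8 = 196.2 / 6512.8 = 3.01% ≈ 3.0%

3.0%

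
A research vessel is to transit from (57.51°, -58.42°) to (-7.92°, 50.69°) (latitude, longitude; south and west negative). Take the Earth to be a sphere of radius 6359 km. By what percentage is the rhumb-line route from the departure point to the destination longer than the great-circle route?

4.7%

Great circle: σ = 1.8654 rad → d_gc = Rσ = 11862.3 km
Rhumb: Δφ = -1.1420, Δλ = +1.9043, Δψ = -1.3718, q = Δφ/Δψ = 0.8325 → d_rh = R√(Δφ²+q²Δλ²) = 12424.0 km
Excess = (12424.0 − 11862.3) / 11862.3 = 561.7 / 11862.3 = 4.74% ≈ 4.7%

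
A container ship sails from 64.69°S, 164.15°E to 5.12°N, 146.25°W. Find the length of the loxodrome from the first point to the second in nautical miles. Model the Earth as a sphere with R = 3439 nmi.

4776 nmi

Δψ = ln[tan(π/4+φ₂/2)/tan(π/4+φ₁/2)] = +1.5832;  Δφ = +1.2184 rad,  Δλ = +0.8657 rad
q = Δφ/Δψ = 0.7696
d = R·√(Δφ² + q²Δλ²) = 3439·1.38866 = 4776 nmi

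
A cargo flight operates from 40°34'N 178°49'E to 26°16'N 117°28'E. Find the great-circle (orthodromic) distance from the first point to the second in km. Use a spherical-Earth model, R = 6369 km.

Haversine: a = sin²(Δφ/2)+cos φ₁ cos φ₂ sin²(Δλ/2) = 0.19279;  σ = 2·atan2(√a,√(1−a))
σ = 52.090° → d = Rσ = 6369·0.90915 = 5790 km

5790 km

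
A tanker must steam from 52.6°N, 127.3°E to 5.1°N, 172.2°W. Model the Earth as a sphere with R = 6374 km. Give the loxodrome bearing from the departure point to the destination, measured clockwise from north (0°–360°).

133.3°

Δψ = ln[tan(π/4+φ₂/2)/tan(π/4+φ₁/2)] = -0.9942
Δλ = +1.0559 rad (taken the short way round)
course = atan2(Δλ, Δψ) = 133.27°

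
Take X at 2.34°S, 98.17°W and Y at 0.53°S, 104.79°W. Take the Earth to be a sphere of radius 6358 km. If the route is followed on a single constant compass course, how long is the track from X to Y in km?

761 km

Δψ = ln[tan(π/4+φ₂/2)/tan(π/4+φ₁/2)] = +0.0316;  Δφ = +0.0316 rad,  Δλ = -0.1155 rad
q = Δφ/Δψ = 0.9996
d = R·√(Δφ² + q²Δλ²) = 6358·0.11974 = 761 km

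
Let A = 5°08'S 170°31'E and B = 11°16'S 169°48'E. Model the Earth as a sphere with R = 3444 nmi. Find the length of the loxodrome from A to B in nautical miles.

371 nmi

Rhumb course C = atan2(Δλ, Δψ) with Δψ = ln[tan(π/4+φ₂/2)/tan(π/4+φ₁/2)] = -0.1082, Δλ = -0.0125 → C = 186.59°
d = R·|Δφ| / |cos C| = 3444·0.10705 / 0.99339 = 371 nmi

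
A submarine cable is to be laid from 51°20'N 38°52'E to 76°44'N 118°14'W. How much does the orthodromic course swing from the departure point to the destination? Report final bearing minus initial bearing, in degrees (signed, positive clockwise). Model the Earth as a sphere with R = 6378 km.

Initial bearing θ₁ = atan2(sin Δλ cos φ₂, cos φ₁ sin φ₂ − sin φ₁ cos φ₂ cos Δλ) = 353.41°
Final bearing θ₂ = (initial bearing from the destination back to the start) + 180° = 198.20°
Δθ = θ₂ − θ₁ = -155.2°

-155.2°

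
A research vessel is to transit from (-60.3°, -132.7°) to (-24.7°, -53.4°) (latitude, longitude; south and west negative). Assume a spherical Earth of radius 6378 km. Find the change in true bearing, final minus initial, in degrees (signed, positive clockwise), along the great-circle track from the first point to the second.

Initial bearing θ₁ = atan2(sin Δλ cos φ₂, cos φ₁ sin φ₂ − sin φ₁ cos φ₂ cos Δλ) = 93.88°
Final bearing θ₂ = (initial bearing from the destination back to the start) + 180° = 32.96°
Δθ = θ₂ − θ₁ = -60.9°

-60.9°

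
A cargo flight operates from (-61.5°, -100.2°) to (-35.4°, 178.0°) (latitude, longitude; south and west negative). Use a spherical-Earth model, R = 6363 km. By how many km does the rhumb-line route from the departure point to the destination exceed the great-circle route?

Great circle: cos σ = sin φ₁ sin φ₂ + cos φ₁ cos φ₂ cos Δλ,  σ = 0.9709 rad → d_gc = 6177.8 km
Rhumb line: Δψ = +0.7092, q = Δφ/Δψ = 0.6423, d_rh = R√(Δφ²+q²Δλ²) = 6515.5 km
Excess = 6515.5 − 6177.8 = 337.7 ≈ 338 km

338 km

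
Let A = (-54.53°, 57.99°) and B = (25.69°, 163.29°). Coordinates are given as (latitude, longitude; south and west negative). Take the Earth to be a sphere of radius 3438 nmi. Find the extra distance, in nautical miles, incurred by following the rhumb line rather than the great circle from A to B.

155 nmi

Great circle: cos σ = sin φ₁ sin φ₂ + cos φ₁ cos φ₂ cos Δλ,  σ = 2.0841 rad → d_gc = 7165.1 nmi
Rhumb line: Δψ = +1.6042, q = Δφ/Δψ = 0.8728, d_rh = R√(Δφ²+q²Δλ²) = 7319.9 nmi
Excess = 7319.9 − 7165.1 = 154.8 ≈ 155 nmi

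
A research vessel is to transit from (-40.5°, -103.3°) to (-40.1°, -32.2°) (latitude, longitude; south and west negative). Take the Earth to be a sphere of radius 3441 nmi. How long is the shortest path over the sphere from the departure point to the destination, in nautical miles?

cos σ = sin φ₁ sin φ₂ + cos φ₁ cos φ₂ cos Δλ
      = sin(-40.50°)sin(-40.10°) + cos(-40.50°)cos(-40.10°)cos(71.10°) = 0.6067
σ = 52.646° → d = Rσ = 3441·0.91885 = 3162 nmi

3162 nmi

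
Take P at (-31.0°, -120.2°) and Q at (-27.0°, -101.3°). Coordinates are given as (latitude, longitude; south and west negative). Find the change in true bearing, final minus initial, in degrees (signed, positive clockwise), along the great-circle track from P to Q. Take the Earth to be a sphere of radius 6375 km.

Initial bearing θ₁ = atan2(sin Δλ cos φ₂, cos φ₁ sin φ₂ − sin φ₁ cos φ₂ cos Δλ) = 81.13°
Final bearing θ₂ = (initial bearing from the destination back to the start) + 180° = 71.90°
Δθ = θ₂ − θ₁ = -9.2°

-9.2°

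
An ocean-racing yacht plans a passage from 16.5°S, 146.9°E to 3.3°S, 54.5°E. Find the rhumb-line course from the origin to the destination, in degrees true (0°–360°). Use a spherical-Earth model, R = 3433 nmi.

Meridional parts: M(φ₁)=-0.2920, M(φ₂)=-0.0576 → ΔM = +0.2344;  Δλ = -1.6127 rad
tan C = Δλ / ΔM = -6.8796 → C = 278.27°

278.3°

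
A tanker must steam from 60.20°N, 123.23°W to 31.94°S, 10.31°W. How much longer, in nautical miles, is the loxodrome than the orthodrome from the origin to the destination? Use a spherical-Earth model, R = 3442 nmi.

Great circle: cos σ = sin φ₁ sin φ₂ + cos φ₁ cos φ₂ cos Δλ,  σ = 2.2438 rad → d_gc = 7723.1 nmi
Rhumb line: Δψ = -1.9128, q = Δφ/Δψ = 0.8407, d_rh = R√(Δφ²+q²Δλ²) = 7947.7 nmi
Excess = 7947.7 − 7723.1 = 224.6 ≈ 225 nmi

225 nmi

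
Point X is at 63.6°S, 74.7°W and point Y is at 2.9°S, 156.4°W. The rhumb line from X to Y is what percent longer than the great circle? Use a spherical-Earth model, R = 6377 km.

Great circle: σ = 1.4612 rad → d_gc = Rσ = 9317.8 km
Rhumb: Δφ = +1.0594, Δλ = -1.4259, Δψ = +1.3995, q = Δφ/Δψ = 0.7570 → d_rh = R√(Δφ²+q²Δλ²) = 9645.1 km
Excess = (9645.1 − 9317.8) / 9317.8 = 327.3 / 9317.8 = 3.51% ≈ 3.5%

3.5%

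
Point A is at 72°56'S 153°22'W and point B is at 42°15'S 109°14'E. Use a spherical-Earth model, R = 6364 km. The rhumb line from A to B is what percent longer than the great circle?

Great circle: σ = 0.9087 rad → d_gc = Rσ = 5782.9 km
Rhumb: Δφ = +0.5355, Δλ = -1.7000, Δψ = +1.0818, q = Δφ/Δψ = 0.4950 → d_rh = R√(Δφ²+q²Δλ²) = 6348.1 km
Excess = (6348.1 − 5782.9) / 5782.9 = 565.2 / 5782.9 = 9.77% ≈ 9.8%

9.8%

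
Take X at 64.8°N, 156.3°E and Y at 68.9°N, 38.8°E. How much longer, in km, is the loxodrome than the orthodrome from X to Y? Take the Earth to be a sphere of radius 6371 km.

769 km

Great circle: cos σ = sin φ₁ sin φ₂ + cos φ₁ cos φ₂ cos Δλ,  σ = 0.6866 rad → d_gc = 4374.5 km
Rhumb line: Δψ = +0.1825, q = Δφ/Δψ = 0.3921, d_rh = R√(Δφ²+q²Δλ²) = 5143.7 km
Excess = 5143.7 − 4374.5 = 769.2 ≈ 769 km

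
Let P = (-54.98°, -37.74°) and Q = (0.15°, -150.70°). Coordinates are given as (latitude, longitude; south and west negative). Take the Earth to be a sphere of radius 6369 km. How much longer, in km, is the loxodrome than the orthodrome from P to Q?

657 km

Great circle: cos σ = sin φ₁ sin φ₂ + cos φ₁ cos φ₂ cos Δλ,  σ = 1.7988 rad → d_gc = 11456.34 km
Rhumb line: Δψ = +1.1562, q = Δφ/Δψ = 0.8322, d_rh = R√(Δφ²+q²Δλ²) = 12113.81 km
Excess = 12113.81 − 11456.34 = 657.47 ≈ 657 km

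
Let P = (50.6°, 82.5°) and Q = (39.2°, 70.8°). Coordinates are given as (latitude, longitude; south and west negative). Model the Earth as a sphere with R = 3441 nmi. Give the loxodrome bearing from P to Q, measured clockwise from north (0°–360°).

215.9°

Meridional parts: M(φ₁)=+1.0271, M(φ₂)=+0.7448 → ΔM = -0.2823;  Δλ = -0.2042 rad
tan C = Δλ / ΔM = +0.7234 → C = 215.88°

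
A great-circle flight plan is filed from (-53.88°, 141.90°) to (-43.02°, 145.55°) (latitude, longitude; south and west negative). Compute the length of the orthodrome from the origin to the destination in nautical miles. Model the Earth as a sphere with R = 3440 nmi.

668 nmi

Haversine: a = sin²(Δφ/2)+cos φ₁ cos φ₂ sin²(Δλ/2) = 0.00939;  σ = 2·atan2(√a,√(1−a))
σ = 11.123° → d = Rσ = 3440·0.19413 = 668 nmi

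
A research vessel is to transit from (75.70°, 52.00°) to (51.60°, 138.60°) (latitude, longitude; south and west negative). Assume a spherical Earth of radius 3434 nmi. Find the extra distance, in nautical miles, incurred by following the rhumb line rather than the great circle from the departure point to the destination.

Great circle: cos σ = sin φ₁ sin φ₂ + cos φ₁ cos φ₂ cos Δλ,  σ = 0.6943 rad → d_gc = 2384.2 nmi
Rhumb line: Δψ = -1.0210, q = Δφ/Δψ = 0.4120, d_rh = R√(Δφ²+q²Δλ²) = 2580.4 nmi
Excess = 2580.4 − 2384.2 = 196.2 ≈ 196 nmi

196 nmi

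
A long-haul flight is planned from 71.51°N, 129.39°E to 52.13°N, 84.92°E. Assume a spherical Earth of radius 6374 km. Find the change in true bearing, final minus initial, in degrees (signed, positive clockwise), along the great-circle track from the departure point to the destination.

-40.2°

Initial bearing θ₁ = atan2(sin Δλ cos φ₂, cos φ₁ sin φ₂ − sin φ₁ cos φ₂ cos Δλ) = 249.00°
Final bearing θ₂ = (initial bearing from the destination back to the start) + 180° = 208.84°
Δθ = θ₂ − θ₁ = -40.2°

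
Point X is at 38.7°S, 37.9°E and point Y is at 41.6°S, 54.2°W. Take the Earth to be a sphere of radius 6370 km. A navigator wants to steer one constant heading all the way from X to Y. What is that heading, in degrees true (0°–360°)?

267.6°

Δψ = ln[tan(π/4+φ₂/2)/tan(π/4+φ₁/2)] = -0.0662
Δλ = -1.6074 rad (taken the short way round)
course = atan2(Δλ, Δψ) = 267.64°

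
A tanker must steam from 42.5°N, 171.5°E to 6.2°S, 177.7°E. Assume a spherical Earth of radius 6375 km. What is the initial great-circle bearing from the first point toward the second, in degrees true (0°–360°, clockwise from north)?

N = sin Δλ·cos φ₂ = +0.1074;  D = cos φ₁ sin φ₂ − sin φ₁ cos φ₂ cos Δλ = -0.7473
initial course = atan2(N, D) = 171.82°

171.8°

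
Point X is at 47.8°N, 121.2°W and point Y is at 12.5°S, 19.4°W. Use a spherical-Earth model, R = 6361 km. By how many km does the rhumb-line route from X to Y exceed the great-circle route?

Great circle: cos σ = sin φ₁ sin φ₂ + cos φ₁ cos φ₂ cos Δλ,  σ = 1.8697 rad → d_gc = 11893.0 km
Rhumb line: Δψ = -1.1722, q = Δφ/Δψ = 0.8978, d_rh = R√(Δφ²+q²Δλ²) = 12156.7 km
Excess = 12156.7 − 11893.0 = 263.7 ≈ 264 km

264 km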